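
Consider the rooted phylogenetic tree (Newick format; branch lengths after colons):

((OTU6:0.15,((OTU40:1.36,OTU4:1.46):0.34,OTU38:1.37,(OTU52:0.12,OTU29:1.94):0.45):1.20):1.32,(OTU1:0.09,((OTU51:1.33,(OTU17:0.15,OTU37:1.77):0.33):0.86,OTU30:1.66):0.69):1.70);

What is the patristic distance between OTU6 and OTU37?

6.82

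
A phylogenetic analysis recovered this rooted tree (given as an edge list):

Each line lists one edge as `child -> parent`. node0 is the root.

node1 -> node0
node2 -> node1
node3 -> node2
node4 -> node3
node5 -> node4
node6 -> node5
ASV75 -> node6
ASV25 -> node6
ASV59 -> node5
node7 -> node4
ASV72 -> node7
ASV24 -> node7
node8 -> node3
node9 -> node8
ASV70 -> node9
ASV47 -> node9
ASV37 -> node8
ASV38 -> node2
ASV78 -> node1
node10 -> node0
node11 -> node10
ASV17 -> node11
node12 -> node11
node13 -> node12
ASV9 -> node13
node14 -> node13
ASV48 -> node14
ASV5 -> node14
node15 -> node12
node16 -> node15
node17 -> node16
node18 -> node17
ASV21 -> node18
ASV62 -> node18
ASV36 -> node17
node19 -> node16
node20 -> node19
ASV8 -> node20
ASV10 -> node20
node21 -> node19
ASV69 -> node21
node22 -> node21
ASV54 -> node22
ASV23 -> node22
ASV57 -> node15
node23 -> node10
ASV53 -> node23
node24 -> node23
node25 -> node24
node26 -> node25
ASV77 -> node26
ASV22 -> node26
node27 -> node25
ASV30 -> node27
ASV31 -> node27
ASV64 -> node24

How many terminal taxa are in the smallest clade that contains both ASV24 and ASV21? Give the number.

29

The MRCA of ASV24 and ASV21 is the root, so the clade is the entire tree.
That clade contains 29 terminal taxa: ASV10, ASV17, ASV21, ASV22, ASV23, ASV24, ASV25, ASV30, ASV31, ASV36, ASV37, ASV38, ASV47, ASV48, ASV5, ASV53, ASV54, ASV57, ASV59, ASV62, ASV64, ASV69, ASV70, ASV72, ASV75, ASV77, ASV78, ASV8, ASV9.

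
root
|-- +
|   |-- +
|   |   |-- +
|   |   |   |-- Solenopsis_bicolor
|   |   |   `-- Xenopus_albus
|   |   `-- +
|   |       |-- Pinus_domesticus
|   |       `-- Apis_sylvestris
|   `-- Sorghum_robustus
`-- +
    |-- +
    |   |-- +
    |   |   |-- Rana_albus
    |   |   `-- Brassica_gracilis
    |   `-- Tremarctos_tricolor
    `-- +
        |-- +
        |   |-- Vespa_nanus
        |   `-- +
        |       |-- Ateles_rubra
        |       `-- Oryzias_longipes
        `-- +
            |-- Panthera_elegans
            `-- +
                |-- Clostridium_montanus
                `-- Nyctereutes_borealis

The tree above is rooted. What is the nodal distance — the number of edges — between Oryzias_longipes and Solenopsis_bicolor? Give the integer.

The MRCA of Oryzias_longipes and Solenopsis_bicolor is the root of the tree.
From Oryzias_longipes up to that node: 5 branches. From Solenopsis_bicolor up to the same node: 4 branches. Total: 5 + 4 = 9.

9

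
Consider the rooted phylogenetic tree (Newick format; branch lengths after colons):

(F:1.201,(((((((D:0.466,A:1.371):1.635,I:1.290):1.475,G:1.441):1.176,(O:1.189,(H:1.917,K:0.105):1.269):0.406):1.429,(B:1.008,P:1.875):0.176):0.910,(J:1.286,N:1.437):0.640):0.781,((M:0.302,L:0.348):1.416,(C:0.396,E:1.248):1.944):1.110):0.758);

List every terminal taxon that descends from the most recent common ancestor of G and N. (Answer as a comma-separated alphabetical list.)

Tracing G: it sits inside (((D,A),I),G).
Tracing N: it sits inside (J,N).
The smallest clade enclosing both is ((((((D,A),I),G),(O,(H,K))),(B,P)),(J,N)); the answer is its 11 terminal taxa in alphabetical order.

A, B, D, G, H, I, J, K, N, O, P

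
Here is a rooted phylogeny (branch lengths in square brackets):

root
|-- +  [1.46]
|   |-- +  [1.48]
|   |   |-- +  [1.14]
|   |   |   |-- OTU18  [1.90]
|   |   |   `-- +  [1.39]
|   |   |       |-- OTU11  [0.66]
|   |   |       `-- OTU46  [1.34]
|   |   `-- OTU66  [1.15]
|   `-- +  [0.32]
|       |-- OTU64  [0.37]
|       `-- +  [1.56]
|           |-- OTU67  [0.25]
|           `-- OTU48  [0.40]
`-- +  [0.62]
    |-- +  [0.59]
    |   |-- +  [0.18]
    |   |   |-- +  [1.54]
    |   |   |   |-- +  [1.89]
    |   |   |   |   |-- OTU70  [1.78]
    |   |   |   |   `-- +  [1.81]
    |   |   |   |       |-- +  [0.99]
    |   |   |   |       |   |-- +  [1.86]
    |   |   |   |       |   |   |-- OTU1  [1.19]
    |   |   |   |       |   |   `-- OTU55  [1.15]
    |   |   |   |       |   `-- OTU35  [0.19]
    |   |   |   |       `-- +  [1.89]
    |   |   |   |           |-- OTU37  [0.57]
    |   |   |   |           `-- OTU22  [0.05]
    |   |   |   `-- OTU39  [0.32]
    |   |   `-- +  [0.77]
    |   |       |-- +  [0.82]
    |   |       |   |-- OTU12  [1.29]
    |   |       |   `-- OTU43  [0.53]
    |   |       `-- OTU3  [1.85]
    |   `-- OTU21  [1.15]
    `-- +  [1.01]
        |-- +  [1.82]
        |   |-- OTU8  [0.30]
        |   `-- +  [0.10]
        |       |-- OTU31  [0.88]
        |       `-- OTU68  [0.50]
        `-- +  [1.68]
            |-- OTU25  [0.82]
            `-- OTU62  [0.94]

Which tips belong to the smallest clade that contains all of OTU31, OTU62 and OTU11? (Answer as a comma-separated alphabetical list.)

Tracing OTU31: it sits inside (OTU31,OTU68).
Tracing OTU62: it sits inside (OTU25,OTU62).
Tracing OTU11: it sits inside (OTU11,OTU46).
The smallest clade enclosing all 3 is the whole tree (their MRCA is the root), so the answer is all 23 tips in alphabetical order.

OTU1, OTU11, OTU12, OTU18, OTU21, OTU22, OTU25, OTU3, OTU31, OTU35, OTU37, OTU39, OTU43, OTU46, OTU48, OTU55, OTU62, OTU64, OTU66, OTU67, OTU68, OTU70, OTU8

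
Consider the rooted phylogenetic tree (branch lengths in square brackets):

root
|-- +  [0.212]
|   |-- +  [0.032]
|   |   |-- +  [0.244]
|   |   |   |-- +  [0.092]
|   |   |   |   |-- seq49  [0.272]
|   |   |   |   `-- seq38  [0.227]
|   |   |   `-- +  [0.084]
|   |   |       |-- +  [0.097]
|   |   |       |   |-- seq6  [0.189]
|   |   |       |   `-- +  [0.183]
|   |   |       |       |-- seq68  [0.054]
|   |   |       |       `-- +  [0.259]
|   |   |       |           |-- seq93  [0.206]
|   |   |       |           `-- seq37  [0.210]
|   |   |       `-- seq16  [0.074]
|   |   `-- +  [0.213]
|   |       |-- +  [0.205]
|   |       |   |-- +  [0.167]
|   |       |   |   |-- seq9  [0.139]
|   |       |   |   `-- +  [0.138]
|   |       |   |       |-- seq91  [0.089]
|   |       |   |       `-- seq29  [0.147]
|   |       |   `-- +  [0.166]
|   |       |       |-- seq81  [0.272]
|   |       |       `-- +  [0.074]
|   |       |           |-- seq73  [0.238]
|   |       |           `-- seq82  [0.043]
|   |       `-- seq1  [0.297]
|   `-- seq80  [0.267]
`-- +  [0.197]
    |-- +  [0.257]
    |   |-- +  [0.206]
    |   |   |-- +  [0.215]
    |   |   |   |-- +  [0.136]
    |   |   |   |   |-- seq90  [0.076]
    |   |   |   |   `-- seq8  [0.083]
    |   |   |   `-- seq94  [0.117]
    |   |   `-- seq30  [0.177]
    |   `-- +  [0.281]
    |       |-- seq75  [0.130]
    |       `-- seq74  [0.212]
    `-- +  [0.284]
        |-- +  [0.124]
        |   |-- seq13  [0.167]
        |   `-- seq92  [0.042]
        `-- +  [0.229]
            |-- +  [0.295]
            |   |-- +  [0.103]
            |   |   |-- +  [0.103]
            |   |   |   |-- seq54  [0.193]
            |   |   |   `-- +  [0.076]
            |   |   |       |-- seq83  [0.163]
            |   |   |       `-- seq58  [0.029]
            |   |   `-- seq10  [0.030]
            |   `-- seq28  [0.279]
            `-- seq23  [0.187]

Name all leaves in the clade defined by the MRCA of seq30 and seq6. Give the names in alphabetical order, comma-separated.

seq1, seq10, seq13, seq16, seq23, seq28, seq29, seq30, seq37, seq38, seq49, seq54, seq58, seq6, seq68, seq73, seq74, seq75, seq8, seq80, seq81, seq82, seq83, seq9, seq90, seq91, seq92, seq93, seq94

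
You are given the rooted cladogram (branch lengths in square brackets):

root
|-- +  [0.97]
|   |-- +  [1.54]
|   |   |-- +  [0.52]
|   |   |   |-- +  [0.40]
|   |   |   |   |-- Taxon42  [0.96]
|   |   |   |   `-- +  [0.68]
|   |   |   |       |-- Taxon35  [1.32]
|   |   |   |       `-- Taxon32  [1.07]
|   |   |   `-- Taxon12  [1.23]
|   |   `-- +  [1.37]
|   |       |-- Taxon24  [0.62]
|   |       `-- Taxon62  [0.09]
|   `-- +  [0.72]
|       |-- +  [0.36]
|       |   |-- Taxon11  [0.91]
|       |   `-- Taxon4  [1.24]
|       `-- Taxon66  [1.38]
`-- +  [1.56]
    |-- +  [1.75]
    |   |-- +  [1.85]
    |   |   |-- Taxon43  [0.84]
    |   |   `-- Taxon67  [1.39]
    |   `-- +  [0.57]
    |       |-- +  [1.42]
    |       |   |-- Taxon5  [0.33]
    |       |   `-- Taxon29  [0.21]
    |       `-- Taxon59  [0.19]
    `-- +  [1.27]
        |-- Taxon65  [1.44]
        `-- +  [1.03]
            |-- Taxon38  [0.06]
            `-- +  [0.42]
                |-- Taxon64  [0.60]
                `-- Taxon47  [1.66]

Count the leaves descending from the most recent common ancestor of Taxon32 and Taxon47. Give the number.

18

The MRCA of Taxon32 and Taxon47 is the root, so the clade is the entire tree.
That clade contains 18 terminal taxa: Taxon11, Taxon12, Taxon24, Taxon29, Taxon32, Taxon35, Taxon38, Taxon4, Taxon42, Taxon43, Taxon47, Taxon5, Taxon59, Taxon62, Taxon64, Taxon65, Taxon66, Taxon67.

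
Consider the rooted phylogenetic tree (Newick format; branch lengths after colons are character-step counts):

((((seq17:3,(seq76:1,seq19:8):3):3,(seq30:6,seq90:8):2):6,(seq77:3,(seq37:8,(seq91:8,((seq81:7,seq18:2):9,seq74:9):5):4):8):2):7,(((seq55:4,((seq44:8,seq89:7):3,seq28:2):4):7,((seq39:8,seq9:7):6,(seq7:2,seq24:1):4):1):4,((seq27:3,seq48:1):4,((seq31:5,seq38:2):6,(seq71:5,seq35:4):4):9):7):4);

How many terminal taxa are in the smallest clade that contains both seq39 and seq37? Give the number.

25

The MRCA of seq39 and seq37 is the root, so the clade is the entire tree.
That clade contains 25 terminal taxa: seq17, seq18, seq19, seq24, seq27, seq28, seq30, seq31, seq35, seq37, seq38, seq39, seq44, seq48, seq55, seq7, seq71, seq74, seq76, seq77, seq81, seq89, seq9, seq90, seq91.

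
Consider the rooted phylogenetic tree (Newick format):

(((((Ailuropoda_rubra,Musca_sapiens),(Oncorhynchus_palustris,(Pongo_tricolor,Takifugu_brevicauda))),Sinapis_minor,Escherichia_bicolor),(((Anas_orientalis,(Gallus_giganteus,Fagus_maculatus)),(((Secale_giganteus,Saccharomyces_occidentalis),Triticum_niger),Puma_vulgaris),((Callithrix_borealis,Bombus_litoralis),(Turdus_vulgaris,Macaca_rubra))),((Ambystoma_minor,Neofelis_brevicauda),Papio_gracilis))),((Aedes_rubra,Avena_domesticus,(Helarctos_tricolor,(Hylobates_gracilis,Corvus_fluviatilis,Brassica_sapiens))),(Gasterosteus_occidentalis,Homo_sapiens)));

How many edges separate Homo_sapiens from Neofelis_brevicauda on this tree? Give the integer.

8

The MRCA of Homo_sapiens and Neofelis_brevicauda is the root of the tree.
From Homo_sapiens up to that node: 3 branches. From Neofelis_brevicauda up to the same node: 5 branches. Total: 3 + 5 = 8.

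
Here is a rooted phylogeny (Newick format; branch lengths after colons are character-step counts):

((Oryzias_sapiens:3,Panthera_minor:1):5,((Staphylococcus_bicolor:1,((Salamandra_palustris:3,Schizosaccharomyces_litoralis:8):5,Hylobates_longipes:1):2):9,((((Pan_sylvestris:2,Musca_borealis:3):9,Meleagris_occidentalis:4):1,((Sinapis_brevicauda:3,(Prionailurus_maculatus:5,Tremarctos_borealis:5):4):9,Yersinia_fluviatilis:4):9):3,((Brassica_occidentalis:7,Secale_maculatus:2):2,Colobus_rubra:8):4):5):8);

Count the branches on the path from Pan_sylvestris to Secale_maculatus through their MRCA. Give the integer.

7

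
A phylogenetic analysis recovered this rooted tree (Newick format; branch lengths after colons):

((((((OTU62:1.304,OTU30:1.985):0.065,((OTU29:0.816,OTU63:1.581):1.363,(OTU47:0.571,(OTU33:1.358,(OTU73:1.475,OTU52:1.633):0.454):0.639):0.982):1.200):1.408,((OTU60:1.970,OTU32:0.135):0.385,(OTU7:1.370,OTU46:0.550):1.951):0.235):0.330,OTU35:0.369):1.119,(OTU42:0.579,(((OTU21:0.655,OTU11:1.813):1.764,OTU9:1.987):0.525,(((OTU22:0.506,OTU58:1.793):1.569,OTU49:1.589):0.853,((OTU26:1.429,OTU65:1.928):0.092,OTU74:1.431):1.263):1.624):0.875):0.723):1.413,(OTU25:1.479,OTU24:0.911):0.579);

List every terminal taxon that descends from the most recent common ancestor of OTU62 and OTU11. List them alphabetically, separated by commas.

OTU11, OTU21, OTU22, OTU26, OTU29, OTU30, OTU32, OTU33, OTU35, OTU42, OTU46, OTU47, OTU49, OTU52, OTU58, OTU60, OTU62, OTU63, OTU65, OTU7, OTU73, OTU74, OTU9

Tracing OTU62: it sits inside (OTU62,OTU30).
Tracing OTU11: it sits inside (OTU21,OTU11).
The smallest clade enclosing both is (((((OTU62,OTU30),((OTU29,OTU63),(OTU47,(OTU33,(OTU73,OTU52))))),((OTU60,OTU32),(OTU7,OTU46))),OTU35),(OTU42,(((OTU21,OTU11),OTU9),(((OTU22,OTU58),OTU49),((OTU26,OTU65),OTU74))))); the answer is its 23 terminal taxa in alphabetical order.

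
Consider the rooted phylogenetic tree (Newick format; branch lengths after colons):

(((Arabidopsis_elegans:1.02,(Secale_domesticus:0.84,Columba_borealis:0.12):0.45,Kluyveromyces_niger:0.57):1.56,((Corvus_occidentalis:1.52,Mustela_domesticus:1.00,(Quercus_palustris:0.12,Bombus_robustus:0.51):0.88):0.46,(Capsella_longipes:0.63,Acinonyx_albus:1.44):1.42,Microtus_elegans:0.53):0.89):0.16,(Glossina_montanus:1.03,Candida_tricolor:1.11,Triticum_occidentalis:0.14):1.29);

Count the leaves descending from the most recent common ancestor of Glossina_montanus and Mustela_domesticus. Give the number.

The MRCA of Glossina_montanus and Mustela_domesticus is the root, so the clade is the entire tree.
That clade contains 14 terminal taxa: Acinonyx_albus, Arabidopsis_elegans, Bombus_robustus, Candida_tricolor, Capsella_longipes, Columba_borealis, Corvus_occidentalis, Glossina_montanus, Kluyveromyces_niger, Microtus_elegans, Mustela_domesticus, Quercus_palustris, Secale_domesticus, Triticum_occidentalis.

14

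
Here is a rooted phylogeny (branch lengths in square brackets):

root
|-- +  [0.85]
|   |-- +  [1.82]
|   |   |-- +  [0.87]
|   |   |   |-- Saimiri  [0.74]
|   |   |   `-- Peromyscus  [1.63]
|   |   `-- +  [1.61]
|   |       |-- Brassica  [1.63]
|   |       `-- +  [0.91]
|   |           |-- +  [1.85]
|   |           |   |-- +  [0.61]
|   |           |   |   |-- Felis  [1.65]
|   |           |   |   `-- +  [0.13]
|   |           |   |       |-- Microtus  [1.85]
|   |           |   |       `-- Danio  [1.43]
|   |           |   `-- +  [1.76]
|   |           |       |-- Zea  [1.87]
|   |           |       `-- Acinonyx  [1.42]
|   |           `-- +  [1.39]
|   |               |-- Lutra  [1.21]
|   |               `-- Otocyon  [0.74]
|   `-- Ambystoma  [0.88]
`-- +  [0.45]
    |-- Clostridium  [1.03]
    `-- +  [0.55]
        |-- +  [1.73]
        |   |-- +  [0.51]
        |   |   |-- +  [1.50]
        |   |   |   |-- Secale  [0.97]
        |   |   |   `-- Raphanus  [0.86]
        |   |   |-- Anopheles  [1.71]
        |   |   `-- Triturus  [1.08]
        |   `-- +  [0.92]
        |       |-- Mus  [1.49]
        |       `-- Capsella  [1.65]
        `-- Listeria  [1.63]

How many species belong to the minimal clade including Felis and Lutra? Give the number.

The MRCA of Felis and Lutra is the node subtending (((Felis,(Microtus,Danio)),(Zea,Acinonyx)),(Lutra,Otocyon)).
That clade contains 7 terminal taxa: Acinonyx, Danio, Felis, Lutra, Microtus, Otocyon, Zea.

7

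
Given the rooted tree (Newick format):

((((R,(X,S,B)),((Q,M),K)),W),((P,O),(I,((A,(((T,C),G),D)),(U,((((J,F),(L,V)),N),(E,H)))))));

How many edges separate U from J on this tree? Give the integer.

The MRCA of U and J is the node subtending (U,((((J,F),(L,V)),N),(E,H))).
From U up to that node: 1 branch. From J up to the same node: 5 branches. Total: 1 + 5 = 6.

6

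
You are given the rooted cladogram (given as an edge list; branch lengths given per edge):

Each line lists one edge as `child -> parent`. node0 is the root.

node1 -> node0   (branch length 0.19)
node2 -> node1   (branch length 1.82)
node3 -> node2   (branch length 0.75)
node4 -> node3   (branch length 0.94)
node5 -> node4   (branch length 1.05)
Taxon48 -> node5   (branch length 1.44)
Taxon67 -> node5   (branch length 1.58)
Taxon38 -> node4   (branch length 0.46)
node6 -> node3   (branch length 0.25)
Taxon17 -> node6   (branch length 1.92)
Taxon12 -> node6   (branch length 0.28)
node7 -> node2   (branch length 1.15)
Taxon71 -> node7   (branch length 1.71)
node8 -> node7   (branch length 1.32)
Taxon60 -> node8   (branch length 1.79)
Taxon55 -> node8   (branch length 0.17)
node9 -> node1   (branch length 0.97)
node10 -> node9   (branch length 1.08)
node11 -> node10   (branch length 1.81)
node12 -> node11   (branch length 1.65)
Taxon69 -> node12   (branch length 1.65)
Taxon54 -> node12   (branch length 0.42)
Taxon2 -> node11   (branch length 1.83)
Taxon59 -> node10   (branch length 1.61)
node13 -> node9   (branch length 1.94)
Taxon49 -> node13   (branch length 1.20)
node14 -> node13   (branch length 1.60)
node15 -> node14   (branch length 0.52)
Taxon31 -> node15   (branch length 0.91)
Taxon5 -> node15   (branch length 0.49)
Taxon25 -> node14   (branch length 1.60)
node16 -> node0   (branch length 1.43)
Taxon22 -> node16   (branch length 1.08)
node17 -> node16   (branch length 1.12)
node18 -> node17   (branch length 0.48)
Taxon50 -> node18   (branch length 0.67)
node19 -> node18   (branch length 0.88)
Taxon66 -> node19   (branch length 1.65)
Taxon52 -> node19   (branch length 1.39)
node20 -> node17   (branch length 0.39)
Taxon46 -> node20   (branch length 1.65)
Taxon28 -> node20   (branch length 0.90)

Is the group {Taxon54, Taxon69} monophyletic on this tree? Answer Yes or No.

Yes

The most recent common ancestor of these taxa subtends (Taxon69,Taxon54).
That clade has exactly 2 tips — every listed taxon and nothing else — so the group is monophyletic.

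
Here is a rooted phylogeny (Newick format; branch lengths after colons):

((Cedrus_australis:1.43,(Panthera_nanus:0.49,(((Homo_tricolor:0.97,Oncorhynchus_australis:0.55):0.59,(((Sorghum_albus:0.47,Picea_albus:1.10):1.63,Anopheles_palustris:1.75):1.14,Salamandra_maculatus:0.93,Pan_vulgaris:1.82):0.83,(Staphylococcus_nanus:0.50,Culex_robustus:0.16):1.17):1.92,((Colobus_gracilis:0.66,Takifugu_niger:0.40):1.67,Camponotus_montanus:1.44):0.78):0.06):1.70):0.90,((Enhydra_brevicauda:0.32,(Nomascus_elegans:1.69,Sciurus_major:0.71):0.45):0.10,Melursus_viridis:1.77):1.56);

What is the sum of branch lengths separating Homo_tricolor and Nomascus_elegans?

9.94

The path runs Homo_tricolor → … → MRCA → … → Nomascus_elegans; the MRCA is the root of the tree.
Branch lengths along that path: 0.97 + 0.59 + 1.92 + 0.06 + 1.70 + 0.90 + 1.56 + 0.10 + 0.45 + 1.69 = 9.94.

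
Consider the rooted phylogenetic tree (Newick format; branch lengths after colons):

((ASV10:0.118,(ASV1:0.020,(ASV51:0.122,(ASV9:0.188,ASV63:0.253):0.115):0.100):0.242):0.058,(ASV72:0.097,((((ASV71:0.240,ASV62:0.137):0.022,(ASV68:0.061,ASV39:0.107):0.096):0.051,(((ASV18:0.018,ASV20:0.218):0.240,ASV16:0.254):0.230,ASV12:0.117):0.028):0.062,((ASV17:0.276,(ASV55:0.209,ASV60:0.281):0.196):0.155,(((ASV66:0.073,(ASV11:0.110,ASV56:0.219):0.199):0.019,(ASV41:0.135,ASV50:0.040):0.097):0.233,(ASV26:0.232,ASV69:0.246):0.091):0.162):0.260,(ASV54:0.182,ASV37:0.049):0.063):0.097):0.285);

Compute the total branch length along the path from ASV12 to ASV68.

0.353

The path runs ASV12 → … → MRCA → … → ASV68; the MRCA is the node subtending (((ASV71,ASV62),(ASV68,ASV39)),(((ASV18,ASV20),ASV16),ASV12)).
Branch lengths along that path: 0.117 + 0.028 + 0.051 + 0.096 + 0.061 = 0.353.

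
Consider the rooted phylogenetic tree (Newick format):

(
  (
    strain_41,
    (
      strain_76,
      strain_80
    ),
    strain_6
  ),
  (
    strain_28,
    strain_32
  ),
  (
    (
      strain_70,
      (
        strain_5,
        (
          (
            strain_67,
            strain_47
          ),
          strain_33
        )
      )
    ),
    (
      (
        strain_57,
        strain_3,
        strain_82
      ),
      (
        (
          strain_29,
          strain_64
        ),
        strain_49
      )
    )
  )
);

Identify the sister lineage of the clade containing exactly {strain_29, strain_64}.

strain_49

The clade containing exactly {strain_29, strain_64} attaches to the tree at the node subtending ((strain_29,strain_64),strain_49).
The other lineage descending from that same node — the sister group — is the single tip strain_49.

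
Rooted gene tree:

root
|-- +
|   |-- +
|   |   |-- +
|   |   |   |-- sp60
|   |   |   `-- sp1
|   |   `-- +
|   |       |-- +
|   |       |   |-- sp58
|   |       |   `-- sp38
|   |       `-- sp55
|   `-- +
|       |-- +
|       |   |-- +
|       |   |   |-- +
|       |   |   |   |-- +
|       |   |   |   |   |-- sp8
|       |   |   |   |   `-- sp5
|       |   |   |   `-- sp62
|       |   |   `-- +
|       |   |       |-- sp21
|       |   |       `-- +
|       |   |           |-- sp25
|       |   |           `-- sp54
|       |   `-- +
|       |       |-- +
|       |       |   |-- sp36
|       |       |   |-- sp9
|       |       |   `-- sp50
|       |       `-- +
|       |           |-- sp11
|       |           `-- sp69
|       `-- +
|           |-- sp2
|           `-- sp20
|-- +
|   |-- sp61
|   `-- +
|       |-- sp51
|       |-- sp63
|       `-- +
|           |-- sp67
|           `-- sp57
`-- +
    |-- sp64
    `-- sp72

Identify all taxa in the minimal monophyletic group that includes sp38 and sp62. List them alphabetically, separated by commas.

Tracing sp38: it sits inside (sp58,sp38).
Tracing sp62: it sits inside ((sp8,sp5),sp62).
The smallest clade enclosing both is (((sp60,sp1),((sp58,sp38),sp55)),(((((sp8,sp5),sp62),(sp21,(sp25,sp54))),((sp36,sp9,sp50),(sp11,sp69))),(sp2,sp20))); the answer is its 18 terminal taxa in alphabetical order.

sp1, sp11, sp2, sp20, sp21, sp25, sp36, sp38, sp5, sp50, sp54, sp55, sp58, sp60, sp62, sp69, sp8, sp9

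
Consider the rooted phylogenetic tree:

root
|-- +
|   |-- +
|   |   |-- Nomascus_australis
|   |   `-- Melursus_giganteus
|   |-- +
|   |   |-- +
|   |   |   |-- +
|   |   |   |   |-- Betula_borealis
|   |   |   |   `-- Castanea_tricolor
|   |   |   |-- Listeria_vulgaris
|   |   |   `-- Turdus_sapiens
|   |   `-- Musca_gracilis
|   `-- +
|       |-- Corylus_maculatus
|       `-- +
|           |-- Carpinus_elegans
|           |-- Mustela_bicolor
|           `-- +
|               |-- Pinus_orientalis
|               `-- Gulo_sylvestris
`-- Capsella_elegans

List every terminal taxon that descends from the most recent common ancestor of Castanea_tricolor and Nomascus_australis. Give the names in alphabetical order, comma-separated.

Betula_borealis, Carpinus_elegans, Castanea_tricolor, Corylus_maculatus, Gulo_sylvestris, Listeria_vulgaris, Melursus_giganteus, Musca_gracilis, Mustela_bicolor, Nomascus_australis, Pinus_orientalis, Turdus_sapiens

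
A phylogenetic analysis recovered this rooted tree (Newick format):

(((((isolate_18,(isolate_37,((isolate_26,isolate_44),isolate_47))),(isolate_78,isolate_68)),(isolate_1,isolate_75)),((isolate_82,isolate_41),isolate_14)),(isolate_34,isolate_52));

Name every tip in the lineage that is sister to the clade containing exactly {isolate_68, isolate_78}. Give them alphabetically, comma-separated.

The clade containing exactly {isolate_68, isolate_78} attaches to the tree at the node subtending ((isolate_18,(isolate_37,((isolate_26,isolate_44),isolate_47))),(isolate_78,isolate_68)).
The other lineage descending from that same node — the sister group — is (isolate_18,(isolate_37,((isolate_26,isolate_44),isolate_47))); its 5 tips in alphabetical order are the answer.

isolate_18, isolate_26, isolate_37, isolate_44, isolate_47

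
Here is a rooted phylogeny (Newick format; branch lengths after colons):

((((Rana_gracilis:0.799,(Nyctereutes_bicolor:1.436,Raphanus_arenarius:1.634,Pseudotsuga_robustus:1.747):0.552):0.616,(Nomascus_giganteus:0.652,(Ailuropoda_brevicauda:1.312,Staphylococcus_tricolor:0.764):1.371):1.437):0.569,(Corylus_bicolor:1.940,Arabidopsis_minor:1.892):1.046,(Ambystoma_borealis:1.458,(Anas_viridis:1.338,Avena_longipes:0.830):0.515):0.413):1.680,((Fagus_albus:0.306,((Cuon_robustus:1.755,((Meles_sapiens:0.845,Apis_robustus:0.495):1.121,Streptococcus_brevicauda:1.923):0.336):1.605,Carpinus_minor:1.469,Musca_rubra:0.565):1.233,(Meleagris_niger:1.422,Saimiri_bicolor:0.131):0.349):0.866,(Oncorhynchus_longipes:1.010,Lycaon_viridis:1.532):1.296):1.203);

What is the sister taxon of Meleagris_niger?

Meleagris_niger attaches to the tree at the node subtending (Meleagris_niger,Saimiri_bicolor).
The other lineage descending from that same node — the sister group — is the single tip Saimiri_bicolor.

Saimiri_bicolor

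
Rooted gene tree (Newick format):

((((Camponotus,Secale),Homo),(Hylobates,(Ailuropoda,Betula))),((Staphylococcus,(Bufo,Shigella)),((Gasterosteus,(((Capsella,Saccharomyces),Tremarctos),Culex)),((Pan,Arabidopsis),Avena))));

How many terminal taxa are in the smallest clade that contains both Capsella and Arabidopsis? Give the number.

8

The MRCA of Capsella and Arabidopsis is the node subtending ((Gasterosteus,(((Capsella,Saccharomyces),Tremarctos),Culex)),((Pan,Arabidopsis),Avena)).
That clade contains 8 terminal taxa: Arabidopsis, Avena, Capsella, Culex, Gasterosteus, Pan, Saccharomyces, Tremarctos.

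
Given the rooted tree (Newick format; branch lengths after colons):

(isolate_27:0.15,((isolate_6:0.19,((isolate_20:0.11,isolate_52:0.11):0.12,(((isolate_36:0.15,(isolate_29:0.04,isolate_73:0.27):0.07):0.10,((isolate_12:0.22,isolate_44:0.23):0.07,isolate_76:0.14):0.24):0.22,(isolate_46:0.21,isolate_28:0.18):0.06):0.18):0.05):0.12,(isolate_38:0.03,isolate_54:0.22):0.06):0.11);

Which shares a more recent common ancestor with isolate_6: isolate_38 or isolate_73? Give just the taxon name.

The MRCA of isolate_6 and isolate_73 subtends (isolate_6,((isolate_20,isolate_52),(((isolate_36,(isolate_29,isolate_73)),((isolate_12,isolate_44),isolate_76)),(isolate_46,isolate_28)))) (11 taxa).
The MRCA of isolate_6 and isolate_38 subtends ((isolate_6,((isolate_20,isolate_52),(((isolate_36,(isolate_29,isolate_73)),((isolate_12,isolate_44),isolate_76)),(isolate_46,isolate_28)))),(isolate_38,isolate_54)) (13 taxa).
The first is nested inside the second, so isolate_6 shares a more recent common ancestor with isolate_73.

isolate_73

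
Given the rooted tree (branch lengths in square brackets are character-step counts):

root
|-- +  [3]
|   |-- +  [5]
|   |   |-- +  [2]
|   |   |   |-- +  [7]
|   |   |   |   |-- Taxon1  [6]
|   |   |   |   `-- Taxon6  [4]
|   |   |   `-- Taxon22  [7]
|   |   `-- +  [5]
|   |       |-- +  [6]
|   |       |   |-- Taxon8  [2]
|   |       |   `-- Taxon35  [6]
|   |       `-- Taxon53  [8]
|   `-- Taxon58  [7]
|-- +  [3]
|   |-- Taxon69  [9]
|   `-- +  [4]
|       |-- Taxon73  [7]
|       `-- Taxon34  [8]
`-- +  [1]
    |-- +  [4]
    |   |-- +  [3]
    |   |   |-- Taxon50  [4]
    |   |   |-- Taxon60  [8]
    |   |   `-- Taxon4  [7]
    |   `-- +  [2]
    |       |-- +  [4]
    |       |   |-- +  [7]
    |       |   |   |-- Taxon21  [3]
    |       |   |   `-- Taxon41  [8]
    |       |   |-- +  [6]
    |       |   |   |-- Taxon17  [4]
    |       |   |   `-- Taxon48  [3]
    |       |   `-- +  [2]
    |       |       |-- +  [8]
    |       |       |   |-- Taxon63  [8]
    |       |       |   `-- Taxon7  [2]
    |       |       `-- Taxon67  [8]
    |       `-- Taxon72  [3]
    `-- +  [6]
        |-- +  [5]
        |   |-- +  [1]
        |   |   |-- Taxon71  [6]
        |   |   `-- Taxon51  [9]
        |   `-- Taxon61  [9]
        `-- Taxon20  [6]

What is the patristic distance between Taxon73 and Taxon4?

The path runs Taxon73 → … → MRCA → … → Taxon4; the MRCA is the root of the tree.
Branch lengths along that path: 7 + 4 + 3 + 1 + 4 + 3 + 7 = 29.

29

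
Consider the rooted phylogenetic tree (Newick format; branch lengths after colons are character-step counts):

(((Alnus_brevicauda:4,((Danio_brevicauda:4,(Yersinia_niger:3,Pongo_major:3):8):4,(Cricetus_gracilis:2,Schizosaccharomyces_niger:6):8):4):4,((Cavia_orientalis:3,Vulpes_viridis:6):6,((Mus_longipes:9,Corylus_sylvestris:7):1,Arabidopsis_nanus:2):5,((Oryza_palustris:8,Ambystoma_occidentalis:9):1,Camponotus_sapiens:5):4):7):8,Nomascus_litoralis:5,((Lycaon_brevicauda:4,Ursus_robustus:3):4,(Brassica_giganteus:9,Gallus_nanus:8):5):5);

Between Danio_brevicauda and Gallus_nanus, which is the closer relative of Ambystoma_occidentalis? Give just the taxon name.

The MRCA of Ambystoma_occidentalis and Danio_brevicauda subtends ((Alnus_brevicauda,((Danio_brevicauda,(Yersinia_niger,Pongo_major)),(Cricetus_gracilis,Schizosaccharomyces_niger))),((Cavia_orientalis,Vulpes_viridis),((Mus_longipes,Corylus_sylvestris),Arabidopsis_nanus),((Oryza_palustris,Ambystoma_occidentalis),Camponotus_sapiens))) (14 taxa).
The MRCA of Ambystoma_occidentalis and Gallus_nanus is the root, subtending the entire tree (19 taxa).
The first is nested inside the second, so Ambystoma_occidentalis shares a more recent common ancestor with Danio_brevicauda.

Danio_brevicauda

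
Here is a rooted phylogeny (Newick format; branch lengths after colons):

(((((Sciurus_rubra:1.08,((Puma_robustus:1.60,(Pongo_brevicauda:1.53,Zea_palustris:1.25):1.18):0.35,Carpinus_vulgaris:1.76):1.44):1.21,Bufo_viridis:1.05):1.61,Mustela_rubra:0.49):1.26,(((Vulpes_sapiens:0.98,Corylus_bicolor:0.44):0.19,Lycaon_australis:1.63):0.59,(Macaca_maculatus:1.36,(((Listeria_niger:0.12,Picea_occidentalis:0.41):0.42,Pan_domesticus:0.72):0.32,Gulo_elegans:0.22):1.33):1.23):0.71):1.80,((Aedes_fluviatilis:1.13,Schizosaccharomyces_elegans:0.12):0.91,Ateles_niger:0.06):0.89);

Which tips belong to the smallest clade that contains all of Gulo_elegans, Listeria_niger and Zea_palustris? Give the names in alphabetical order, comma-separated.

Tracing Gulo_elegans: it sits inside (((Listeria_niger,Picea_occidentalis),Pan_domesticus),Gulo_elegans).
Tracing Listeria_niger: it sits inside (Listeria_niger,Picea_occidentalis).
Tracing Zea_palustris: it sits inside (Pongo_brevicauda,Zea_palustris).
The smallest clade enclosing all 3 is ((((Sciurus_rubra,((Puma_robustus,(Pongo_brevicauda,Zea_palustris)),Carpinus_vulgaris)),Bufo_viridis),Mustela_rubra),(((Vulpes_sapiens,Corylus_bicolor),Lycaon_australis),(Macaca_maculatus,(((Listeria_niger,Picea_occidentalis),Pan_domesticus),Gulo_elegans)))); the answer is its 15 terminal taxa in alphabetical order.

Bufo_viridis, Carpinus_vulgaris, Corylus_bicolor, Gulo_elegans, Listeria_niger, Lycaon_australis, Macaca_maculatus, Mustela_rubra, Pan_domesticus, Picea_occidentalis, Pongo_brevicauda, Puma_robustus, Sciurus_rubra, Vulpes_sapiens, Zea_palustris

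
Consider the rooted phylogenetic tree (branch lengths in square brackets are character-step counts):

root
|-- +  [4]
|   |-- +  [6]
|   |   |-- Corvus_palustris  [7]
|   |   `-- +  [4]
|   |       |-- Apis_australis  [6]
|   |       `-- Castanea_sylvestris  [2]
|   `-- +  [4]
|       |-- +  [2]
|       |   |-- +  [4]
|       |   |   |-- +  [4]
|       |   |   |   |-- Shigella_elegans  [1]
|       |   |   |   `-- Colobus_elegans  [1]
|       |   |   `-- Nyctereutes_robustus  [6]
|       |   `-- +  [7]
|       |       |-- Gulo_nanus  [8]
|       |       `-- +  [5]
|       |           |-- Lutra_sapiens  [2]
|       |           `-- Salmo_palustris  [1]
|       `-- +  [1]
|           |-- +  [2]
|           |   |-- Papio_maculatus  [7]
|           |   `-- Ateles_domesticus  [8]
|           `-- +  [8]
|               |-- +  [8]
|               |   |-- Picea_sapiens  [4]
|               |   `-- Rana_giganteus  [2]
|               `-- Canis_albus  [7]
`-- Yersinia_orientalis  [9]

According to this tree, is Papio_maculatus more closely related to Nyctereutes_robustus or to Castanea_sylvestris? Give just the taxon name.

The MRCA of Papio_maculatus and Nyctereutes_robustus subtends ((((Shigella_elegans,Colobus_elegans),Nyctereutes_robustus),(Gulo_nanus,(Lutra_sapiens,Salmo_palustris))),((Papio_maculatus,Ateles_domesticus),((Picea_sapiens,Rana_giganteus),Canis_albus))) (11 taxa).
The MRCA of Papio_maculatus and Castanea_sylvestris subtends ((Corvus_palustris,(Apis_australis,Castanea_sylvestris)),((((Shigella_elegans,Colobus_elegans),Nyctereutes_robustus),(Gulo_nanus,(Lutra_sapiens,Salmo_palustris))),((Papio_maculatus,Ateles_domesticus),((Picea_sapiens,Rana_giganteus),Canis_albus)))) (14 taxa).
The first is nested inside the second, so Papio_maculatus shares a more recent common ancestor with Nyctereutes_robustus.

Nyctereutes_robustus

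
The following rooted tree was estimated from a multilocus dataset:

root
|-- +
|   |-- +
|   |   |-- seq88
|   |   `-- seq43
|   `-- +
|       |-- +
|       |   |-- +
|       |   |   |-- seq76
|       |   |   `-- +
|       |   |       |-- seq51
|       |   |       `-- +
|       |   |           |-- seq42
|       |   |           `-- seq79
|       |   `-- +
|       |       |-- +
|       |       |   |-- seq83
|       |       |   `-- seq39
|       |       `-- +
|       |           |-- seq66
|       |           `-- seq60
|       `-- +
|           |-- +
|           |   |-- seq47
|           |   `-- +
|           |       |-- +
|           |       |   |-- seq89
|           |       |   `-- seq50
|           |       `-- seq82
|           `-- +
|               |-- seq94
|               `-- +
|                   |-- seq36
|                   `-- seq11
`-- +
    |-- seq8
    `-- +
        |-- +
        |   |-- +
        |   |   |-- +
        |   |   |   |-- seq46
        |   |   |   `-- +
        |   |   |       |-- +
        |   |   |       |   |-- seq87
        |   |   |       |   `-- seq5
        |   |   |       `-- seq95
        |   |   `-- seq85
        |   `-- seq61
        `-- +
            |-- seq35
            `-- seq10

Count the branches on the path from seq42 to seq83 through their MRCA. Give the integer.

7

The MRCA of seq42 and seq83 is the node subtending ((seq76,(seq51,(seq42,seq79))),((seq83,seq39),(seq66,seq60))).
From seq42 up to that node: 4 branches. From seq83 up to the same node: 3 branches. Total: 4 + 3 = 7.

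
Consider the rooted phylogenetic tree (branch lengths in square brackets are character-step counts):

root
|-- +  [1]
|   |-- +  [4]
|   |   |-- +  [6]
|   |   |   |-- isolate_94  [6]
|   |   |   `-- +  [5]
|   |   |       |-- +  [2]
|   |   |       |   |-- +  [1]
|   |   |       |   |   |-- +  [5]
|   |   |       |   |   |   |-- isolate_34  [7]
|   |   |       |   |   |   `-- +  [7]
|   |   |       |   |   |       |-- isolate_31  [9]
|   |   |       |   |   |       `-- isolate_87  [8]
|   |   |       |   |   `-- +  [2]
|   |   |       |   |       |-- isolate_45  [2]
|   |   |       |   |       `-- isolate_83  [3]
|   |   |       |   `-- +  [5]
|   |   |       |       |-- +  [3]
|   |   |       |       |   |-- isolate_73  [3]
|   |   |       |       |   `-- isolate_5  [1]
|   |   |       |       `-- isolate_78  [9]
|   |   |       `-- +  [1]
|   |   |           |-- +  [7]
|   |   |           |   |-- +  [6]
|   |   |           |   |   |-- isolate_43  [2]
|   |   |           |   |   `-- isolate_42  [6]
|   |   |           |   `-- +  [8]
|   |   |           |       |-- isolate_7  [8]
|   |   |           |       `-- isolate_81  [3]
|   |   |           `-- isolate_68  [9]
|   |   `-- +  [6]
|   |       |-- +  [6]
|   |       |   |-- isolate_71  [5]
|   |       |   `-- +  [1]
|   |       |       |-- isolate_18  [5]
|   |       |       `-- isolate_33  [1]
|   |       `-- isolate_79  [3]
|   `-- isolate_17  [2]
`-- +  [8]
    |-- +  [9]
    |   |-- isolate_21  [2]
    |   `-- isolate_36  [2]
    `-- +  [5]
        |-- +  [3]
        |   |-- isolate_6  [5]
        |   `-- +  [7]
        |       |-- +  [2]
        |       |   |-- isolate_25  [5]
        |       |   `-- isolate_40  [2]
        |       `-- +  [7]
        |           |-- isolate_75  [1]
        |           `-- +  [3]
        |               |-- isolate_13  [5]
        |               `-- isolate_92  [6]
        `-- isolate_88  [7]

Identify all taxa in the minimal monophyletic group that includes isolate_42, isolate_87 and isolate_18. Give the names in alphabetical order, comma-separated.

Tracing isolate_42: it sits inside (isolate_43,isolate_42).
Tracing isolate_87: it sits inside (isolate_31,isolate_87).
Tracing isolate_18: it sits inside (isolate_18,isolate_33).
The smallest clade enclosing all 3 is ((isolate_94,((((isolate_34,(isolate_31,isolate_87)),(isolate_45,isolate_83)),((isolate_73,isolate_5),isolate_78)),(((isolate_43,isolate_42),(isolate_7,isolate_81)),isolate_68))),((isolate_71,(isolate_18,isolate_33)),isolate_79)); the answer is its 18 terminal taxa in alphabetical order.

isolate_18, isolate_31, isolate_33, isolate_34, isolate_42, isolate_43, isolate_45, isolate_5, isolate_68, isolate_7, isolate_71, isolate_73, isolate_78, isolate_79, isolate_81, isolate_83, isolate_87, isolate_94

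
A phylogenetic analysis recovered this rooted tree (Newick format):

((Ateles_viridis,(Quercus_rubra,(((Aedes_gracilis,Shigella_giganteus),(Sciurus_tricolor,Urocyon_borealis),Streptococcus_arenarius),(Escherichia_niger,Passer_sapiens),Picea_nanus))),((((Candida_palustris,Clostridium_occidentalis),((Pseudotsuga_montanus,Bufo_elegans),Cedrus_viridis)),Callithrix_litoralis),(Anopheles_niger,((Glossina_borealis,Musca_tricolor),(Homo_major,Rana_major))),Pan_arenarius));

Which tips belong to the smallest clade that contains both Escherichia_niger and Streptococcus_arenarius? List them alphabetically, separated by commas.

Tracing Escherichia_niger: it sits inside (Escherichia_niger,Passer_sapiens).
Tracing Streptococcus_arenarius: it sits inside ((Aedes_gracilis,Shigella_giganteus),(Sciurus_tricolor,Urocyon_borealis),Streptococcus_arenarius).
The smallest clade enclosing both is (((Aedes_gracilis,Shigella_giganteus),(Sciurus_tricolor,Urocyon_borealis),Streptococcus_arenarius),(Escherichia_niger,Passer_sapiens),Picea_nanus); the answer is its 8 terminal taxa in alphabetical order.

Aedes_gracilis, Escherichia_niger, Passer_sapiens, Picea_nanus, Sciurus_tricolor, Shigella_giganteus, Streptococcus_arenarius, Urocyon_borealis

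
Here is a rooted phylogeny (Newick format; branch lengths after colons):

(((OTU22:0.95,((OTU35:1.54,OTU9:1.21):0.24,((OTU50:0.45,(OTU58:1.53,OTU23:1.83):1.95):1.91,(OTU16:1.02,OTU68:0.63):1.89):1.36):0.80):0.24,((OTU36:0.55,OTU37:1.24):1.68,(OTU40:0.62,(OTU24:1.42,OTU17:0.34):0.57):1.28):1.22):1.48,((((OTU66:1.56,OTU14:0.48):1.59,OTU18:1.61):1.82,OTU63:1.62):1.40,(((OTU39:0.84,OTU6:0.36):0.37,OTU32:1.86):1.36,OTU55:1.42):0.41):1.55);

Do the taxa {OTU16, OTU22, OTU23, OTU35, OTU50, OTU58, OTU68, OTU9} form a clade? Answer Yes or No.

The most recent common ancestor of these taxa subtends (OTU22,((OTU35,OTU9),((OTU50,(OTU58,OTU23)),(OTU16,OTU68)))).
That clade has exactly 8 tips — every listed taxon and nothing else — so the group is monophyletic.

Yes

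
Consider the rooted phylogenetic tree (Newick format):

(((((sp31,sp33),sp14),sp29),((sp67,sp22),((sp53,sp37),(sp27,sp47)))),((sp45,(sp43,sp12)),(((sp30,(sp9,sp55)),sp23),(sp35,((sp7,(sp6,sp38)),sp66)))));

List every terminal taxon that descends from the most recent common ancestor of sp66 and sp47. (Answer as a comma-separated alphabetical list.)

sp12, sp14, sp22, sp23, sp27, sp29, sp30, sp31, sp33, sp35, sp37, sp38, sp43, sp45, sp47, sp53, sp55, sp6, sp66, sp67, sp7, sp9

Tracing sp66: it sits inside ((sp7,(sp6,sp38)),sp66).
Tracing sp47: it sits inside (sp27,sp47).
The smallest clade enclosing both is the whole tree (their MRCA is the root), so the answer is all 22 tips in alphabetical order.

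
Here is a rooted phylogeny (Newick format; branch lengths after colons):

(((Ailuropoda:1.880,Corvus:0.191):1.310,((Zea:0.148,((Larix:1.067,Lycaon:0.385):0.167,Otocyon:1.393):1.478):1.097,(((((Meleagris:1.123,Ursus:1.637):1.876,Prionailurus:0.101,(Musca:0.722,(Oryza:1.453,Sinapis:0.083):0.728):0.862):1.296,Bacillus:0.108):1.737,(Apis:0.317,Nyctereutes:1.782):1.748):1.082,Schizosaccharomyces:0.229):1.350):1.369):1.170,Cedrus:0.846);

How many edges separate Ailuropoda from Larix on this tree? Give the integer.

The MRCA of Ailuropoda and Larix is the node subtending ((Ailuropoda,Corvus),((Zea,((Larix,Lycaon),Otocyon)),(((((Meleagris,Ursus),Prionailurus,(Musca,(Oryza,Sinapis))),Bacillus),(Apis,Nyctereutes)),Schizosaccharomyces))).
From Ailuropoda up to that node: 2 branches. From Larix up to the same node: 5 branches. Total: 2 + 5 = 7.

7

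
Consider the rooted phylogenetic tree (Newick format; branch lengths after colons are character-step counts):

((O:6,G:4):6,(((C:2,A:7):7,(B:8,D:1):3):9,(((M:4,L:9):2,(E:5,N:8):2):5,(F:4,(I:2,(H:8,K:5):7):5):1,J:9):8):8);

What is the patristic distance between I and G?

34

The path runs I → … → MRCA → … → G; the MRCA is the root of the tree.
Branch lengths along that path: 2 + 5 + 1 + 8 + 8 + 6 + 4 = 34.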